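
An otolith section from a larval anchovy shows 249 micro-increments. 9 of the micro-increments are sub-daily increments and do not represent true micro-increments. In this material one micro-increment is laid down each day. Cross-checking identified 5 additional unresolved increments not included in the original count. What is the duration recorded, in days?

245 days

Adjusted count: 249 − 9 + 5 = 245 micro-increments.
With a one-to-one micro-increment periodicity this is 245 days.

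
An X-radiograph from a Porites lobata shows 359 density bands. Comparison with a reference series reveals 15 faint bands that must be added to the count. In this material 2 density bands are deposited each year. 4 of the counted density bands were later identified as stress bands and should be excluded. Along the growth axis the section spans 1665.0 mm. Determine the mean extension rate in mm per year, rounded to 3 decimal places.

9.000 mm per year

Correcting the raw count gives 359 − 4 + 15 = 370 true density bands.
370 density bands at 2 per year is 370 / 2 = 185 years.
1665.0 mm over 185 years gives 1665.0 / 185 ≈ 9.000 mm per year.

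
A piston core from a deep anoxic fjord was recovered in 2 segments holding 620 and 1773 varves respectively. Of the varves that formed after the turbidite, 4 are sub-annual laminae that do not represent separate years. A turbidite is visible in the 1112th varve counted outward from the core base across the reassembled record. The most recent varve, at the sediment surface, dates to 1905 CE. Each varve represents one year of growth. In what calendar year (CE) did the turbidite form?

628 CE

Total varves = 620 + 1773 = 2393.
The turbidite sits at varve 1112 from the core base, so 2393 − 1112 = 1281 varves formed after it.
Removing the 4 false varves leaves 1281 − 4 = 1277 true varves beyond the turbidite.
Counting back 1277 years from 1905 CE places the turbidite in 1905 − 1277 = 628 CE.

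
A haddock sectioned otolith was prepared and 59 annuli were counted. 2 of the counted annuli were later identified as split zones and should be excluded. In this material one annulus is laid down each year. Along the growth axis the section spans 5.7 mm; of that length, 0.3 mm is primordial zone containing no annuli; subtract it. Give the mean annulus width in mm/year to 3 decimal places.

After corrections the count is 59 − 2 = 57 annuli.
Removing the 0.3 mm offcut leaves 5.7 − 0.3 = 5.4 mm.
Extension rate ≈ 5.4 / 57 = 0.095 mm/year.

0.095 mm/year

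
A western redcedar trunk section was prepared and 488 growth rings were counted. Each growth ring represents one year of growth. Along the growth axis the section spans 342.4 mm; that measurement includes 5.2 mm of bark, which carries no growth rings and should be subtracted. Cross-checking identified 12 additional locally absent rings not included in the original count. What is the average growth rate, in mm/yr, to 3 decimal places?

Adjusted count: 488 + 12 = 500 growth rings.
Net length = 342.4 − 5.2 = 337.2 mm.
Mean rate = 337.2 mm / 500 years ≈ 0.674 mm/yr.

0.674 mm/yr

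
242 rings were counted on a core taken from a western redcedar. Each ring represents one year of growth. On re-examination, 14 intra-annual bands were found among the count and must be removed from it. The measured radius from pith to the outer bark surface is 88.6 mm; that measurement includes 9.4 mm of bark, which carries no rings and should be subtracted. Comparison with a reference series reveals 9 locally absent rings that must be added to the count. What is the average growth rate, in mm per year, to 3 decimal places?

0.334 mm per year

Correcting the raw count gives 242 − 14 + 9 = 237 true rings.
Net length = 88.6 − 9.4 = 79.2 mm.
Mean rate = 79.2 mm / 237 years ≈ 0.334 mm per year.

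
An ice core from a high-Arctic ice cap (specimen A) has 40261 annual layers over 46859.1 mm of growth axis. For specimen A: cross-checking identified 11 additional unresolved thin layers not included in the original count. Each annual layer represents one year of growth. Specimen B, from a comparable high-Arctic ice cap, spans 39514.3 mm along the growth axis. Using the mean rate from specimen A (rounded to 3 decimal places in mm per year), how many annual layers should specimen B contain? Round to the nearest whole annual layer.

Specimen A: adjusted count: 40261 + 11 = 40272 annual layers.
A: Mean rate = 46859.1 mm / 40272 years ≈ 1.164 mm/yr.
For B, 39514.3 / 1.164 = 33946.99 years ≈ 33947 annual layers.

33947 annual layers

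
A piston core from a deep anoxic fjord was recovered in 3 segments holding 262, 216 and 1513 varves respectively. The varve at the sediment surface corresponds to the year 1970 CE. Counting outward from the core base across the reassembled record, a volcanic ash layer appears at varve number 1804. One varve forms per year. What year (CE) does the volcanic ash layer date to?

1783 CE

Total varves = 262 + 216 + 1513 = 1991.
1991 − 1804 = 187 varves lie beyond the volcanic ash layer toward the sediment surface.
1970 − 187 = 1783 CE.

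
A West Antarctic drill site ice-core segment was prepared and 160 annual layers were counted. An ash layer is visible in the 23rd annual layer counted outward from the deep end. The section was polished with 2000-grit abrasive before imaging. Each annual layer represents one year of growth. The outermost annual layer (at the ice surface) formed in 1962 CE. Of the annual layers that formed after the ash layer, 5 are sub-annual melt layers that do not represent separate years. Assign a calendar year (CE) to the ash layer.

1830 CE

The ash layer sits at annual layer 23 from the deep end, so 160 − 23 = 137 annual layers formed after it.
Excluding 5 false annual layers: 137 − 5 = 132.
The annual layer at the ice surface is 1962 CE, so the ash layer dates to 1962 − 132 = 1830 CE.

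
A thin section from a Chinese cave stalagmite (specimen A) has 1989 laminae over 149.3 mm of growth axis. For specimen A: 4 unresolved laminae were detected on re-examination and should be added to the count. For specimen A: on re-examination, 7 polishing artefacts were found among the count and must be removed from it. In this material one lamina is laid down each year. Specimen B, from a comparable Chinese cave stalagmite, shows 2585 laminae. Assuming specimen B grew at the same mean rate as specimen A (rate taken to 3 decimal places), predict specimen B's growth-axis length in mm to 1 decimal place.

193.9 mm

Specimen A: correcting the raw count gives 1989 − 7 + 4 = 1986 true laminae.
A: Extension rate ≈ 149.3 / 1986 = 0.075 mm/yr.
For B, 0.075 mm/year × 2585 years = 193.9 mm.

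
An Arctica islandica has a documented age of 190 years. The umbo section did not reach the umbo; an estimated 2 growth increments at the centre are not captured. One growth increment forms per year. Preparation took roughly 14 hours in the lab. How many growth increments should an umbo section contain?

One growth increment per year gives 190 growth increments over 190 years.
Less the 2 uncaptured growth increments: 190 − 2 = 188.

188 growth increments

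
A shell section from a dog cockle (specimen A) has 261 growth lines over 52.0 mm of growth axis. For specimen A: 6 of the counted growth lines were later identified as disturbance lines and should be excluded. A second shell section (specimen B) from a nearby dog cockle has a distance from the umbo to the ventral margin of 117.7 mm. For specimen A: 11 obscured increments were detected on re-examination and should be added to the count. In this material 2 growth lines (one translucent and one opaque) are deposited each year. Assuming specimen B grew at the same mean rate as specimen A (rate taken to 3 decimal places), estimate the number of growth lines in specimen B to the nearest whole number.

602 growth lines

Specimen A: true growth line count = 261 − 6 + 11 = 266.
Specimen A: 266 growth lines at 2 per year is 266 / 2 = 133 years.
A: Mean rate = 52.0 mm / 133 years ≈ 0.391 mm/year.
Specimen B: 117.7 mm / 0.391 mm per year = 301.02 years; at 2 growth lines per year that is 301.02 × 2 ≈ 602 growth lines.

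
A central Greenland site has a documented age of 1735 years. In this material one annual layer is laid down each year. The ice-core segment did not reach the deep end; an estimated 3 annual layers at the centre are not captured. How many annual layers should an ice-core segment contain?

1732 annual layers

Expected annual layers over 1735 years: 1735.
Less the 3 uncaptured annual layers: 1735 − 3 = 1732.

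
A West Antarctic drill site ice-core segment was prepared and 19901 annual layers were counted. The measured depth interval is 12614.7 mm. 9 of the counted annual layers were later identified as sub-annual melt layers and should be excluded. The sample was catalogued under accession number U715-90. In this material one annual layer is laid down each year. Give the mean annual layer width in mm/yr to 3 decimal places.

0.634 mm/yr

Adjusted count: 19901 − 9 = 19892 annual layers.
Mean rate = 12614.7 mm / 19892 years ≈ 0.634 mm/yr.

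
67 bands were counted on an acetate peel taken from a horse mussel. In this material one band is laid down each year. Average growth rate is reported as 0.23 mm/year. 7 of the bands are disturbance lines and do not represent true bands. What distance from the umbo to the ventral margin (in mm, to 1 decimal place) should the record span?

13.8 mm

Adjusted count: 67 − 7 = 60 bands.
60 years at 0.23 mm/year gives 0.23 × 60 = 13.8 mm.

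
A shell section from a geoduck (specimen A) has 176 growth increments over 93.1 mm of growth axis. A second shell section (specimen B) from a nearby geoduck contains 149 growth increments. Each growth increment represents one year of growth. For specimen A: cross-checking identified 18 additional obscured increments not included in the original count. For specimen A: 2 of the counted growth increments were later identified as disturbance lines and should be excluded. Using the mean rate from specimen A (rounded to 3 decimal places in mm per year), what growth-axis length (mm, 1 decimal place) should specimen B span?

72.3 mm

Specimen A: correcting the raw count gives 176 − 2 + 18 = 192 true growth increments.
A: Mean rate = 93.1 mm / 192 years ≈ 0.485 mm/year.
For B, 0.485 mm/year × 149 years = 72.3 mm.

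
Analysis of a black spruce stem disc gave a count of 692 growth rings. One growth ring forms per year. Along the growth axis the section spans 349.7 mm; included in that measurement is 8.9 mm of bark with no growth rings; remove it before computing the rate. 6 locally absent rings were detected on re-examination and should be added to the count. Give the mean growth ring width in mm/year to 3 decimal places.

Correcting the raw count gives 692 + 6 = 698 true growth rings.
Removing the 8.9 mm offcut leaves 349.7 − 8.9 = 340.8 mm.
Mean rate = 340.8 mm / 698 years ≈ 0.488 mm/year.

0.488 mm/year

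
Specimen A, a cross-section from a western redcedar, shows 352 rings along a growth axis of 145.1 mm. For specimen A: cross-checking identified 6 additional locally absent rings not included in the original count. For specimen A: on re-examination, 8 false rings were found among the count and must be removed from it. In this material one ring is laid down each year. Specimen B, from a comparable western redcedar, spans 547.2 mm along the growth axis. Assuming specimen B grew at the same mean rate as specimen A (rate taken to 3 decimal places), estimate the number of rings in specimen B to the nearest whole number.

1319 rings

Specimen A: true ring count = 352 − 8 + 6 = 350.
A: Extension rate ≈ 145.1 / 350 = 0.415 mm per year.
Specimen B: 547.2 mm / 0.415 mm per year = 1318.55 years ≈ 1319 rings.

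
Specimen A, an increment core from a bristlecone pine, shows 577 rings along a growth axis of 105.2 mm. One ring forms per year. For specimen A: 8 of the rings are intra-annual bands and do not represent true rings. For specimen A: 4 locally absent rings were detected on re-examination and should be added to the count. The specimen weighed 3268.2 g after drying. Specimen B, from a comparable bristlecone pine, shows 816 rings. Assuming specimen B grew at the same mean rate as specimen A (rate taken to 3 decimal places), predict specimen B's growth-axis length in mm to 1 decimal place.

Specimen A: true ring count = 577 − 8 + 4 = 573.
A: Mean rate = 105.2 mm / 573 years ≈ 0.184 mm/yr.
For B, 0.184 mm/year × 816 years = 150.1 mm.

150.1 mm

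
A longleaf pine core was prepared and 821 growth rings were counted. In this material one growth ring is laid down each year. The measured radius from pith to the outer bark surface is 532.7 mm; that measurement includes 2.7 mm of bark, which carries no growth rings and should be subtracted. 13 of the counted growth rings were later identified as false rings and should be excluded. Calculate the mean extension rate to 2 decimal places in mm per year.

Correcting the raw count gives 821 − 13 = 808 true growth rings.
The growth record spans 532.7 − 2.7 = 530.0 mm.
530.0 mm over 808 years gives 530.0 / 808 ≈ 0.66 mm per year.

0.66 mm per year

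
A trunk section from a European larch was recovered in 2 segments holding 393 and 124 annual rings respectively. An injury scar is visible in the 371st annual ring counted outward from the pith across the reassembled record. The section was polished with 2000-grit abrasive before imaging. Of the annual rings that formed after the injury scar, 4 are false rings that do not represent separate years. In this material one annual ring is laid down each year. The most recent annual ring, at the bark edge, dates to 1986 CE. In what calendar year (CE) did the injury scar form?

Total annual rings = 393 + 124 = 517.
The injury scar sits at annual ring 371 from the pith, so 517 − 371 = 146 annual rings formed after it.
146 − 4 false = 142 true annual rings after the injury scar.
The annual ring at the bark edge is 1986 CE, so the injury scar dates to 1986 − 142 = 1844 CE.

1844 CE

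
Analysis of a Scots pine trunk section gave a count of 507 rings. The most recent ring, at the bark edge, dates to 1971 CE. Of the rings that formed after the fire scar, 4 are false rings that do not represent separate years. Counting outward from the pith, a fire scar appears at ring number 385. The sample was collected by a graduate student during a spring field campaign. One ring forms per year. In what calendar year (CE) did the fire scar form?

1853 CE

507 − 385 = 122 rings lie beyond the fire scar toward the bark edge.
122 − 4 false = 118 true rings after the fire scar.
1971 − 118 = 1853 CE.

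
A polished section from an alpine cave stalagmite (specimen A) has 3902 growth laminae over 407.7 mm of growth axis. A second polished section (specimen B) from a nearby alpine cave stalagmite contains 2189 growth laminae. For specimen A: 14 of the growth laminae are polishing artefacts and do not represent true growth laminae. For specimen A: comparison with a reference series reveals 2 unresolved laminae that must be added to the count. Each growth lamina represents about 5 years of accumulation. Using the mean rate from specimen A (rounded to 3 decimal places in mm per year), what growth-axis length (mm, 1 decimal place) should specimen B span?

229.8 mm

Specimen A: correcting the raw count gives 3902 − 14 + 2 = 3890 true growth laminae.
Specimen A: multiplying by 5 years per growth lamina: 3890 × 5 = 19450 years.
A: 407.7 mm over 19450 years gives 407.7 / 19450 ≈ 0.021 mm/year.
Specimen B: at 5 years per growth lamina, 2189 × 5 = 10945 years. B's length ≈ 0.021 × 10945 = 229.8 mm.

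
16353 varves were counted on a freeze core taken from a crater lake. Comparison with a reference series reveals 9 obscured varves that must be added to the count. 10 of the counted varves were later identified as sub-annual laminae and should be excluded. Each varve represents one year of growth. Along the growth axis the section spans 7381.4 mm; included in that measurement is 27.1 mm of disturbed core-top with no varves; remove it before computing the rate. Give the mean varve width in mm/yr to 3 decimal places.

Adjusted count: 16353 − 10 + 9 = 16352 varves.
Net length = 7381.4 − 27.1 = 7354.3 mm.
Extension rate ≈ 7354.3 / 16352 = 0.450 mm/yr.

0.450 mm/yr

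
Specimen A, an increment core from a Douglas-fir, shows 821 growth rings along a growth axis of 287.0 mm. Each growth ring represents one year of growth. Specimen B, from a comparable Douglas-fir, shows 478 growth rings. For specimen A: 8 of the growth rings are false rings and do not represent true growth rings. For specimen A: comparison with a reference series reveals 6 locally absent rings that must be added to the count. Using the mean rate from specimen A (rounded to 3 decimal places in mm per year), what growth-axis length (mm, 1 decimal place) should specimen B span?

167.3 mm

Specimen A: adjusted count: 821 − 8 + 6 = 819 growth rings.
A: Extension rate ≈ 287.0 / 819 = 0.350 mm/yr.
B's length ≈ 0.350 × 478 = 167.3 mm.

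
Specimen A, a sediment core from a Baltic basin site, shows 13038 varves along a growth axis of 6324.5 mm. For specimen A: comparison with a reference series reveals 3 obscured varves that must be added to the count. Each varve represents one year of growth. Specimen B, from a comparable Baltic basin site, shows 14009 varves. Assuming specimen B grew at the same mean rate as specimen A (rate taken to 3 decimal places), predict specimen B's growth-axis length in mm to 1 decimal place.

Specimen A: correcting the raw count gives 13038 + 3 = 13041 true varves.
A: Extension rate ≈ 6324.5 / 13041 = 0.485 mm/yr.
B's length ≈ 0.485 × 14009 = 6794.4 mm.

6794.4 mm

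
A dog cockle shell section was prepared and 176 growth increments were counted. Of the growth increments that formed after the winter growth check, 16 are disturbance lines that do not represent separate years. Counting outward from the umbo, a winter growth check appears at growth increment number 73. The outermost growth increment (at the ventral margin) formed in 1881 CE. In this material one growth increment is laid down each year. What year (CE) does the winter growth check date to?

Between growth increment 73 and the ventral margin there are 176 − 73 = 103 growth increments.
Excluding 16 false growth increments: 103 − 16 = 87.
1881 − 87 = 1794 CE.

1794 CE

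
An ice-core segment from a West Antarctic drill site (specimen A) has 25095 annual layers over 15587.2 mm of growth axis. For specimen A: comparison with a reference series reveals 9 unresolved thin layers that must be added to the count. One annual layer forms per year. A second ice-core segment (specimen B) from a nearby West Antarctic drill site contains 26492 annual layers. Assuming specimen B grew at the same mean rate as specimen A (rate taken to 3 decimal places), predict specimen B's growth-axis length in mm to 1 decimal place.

16451.5 mm

Specimen A: correcting the raw count gives 25095 + 9 = 25104 true annual layers.
A: Extension rate ≈ 15587.2 / 25104 = 0.621 mm/year.
Length of B = 0.621 × 26492 = 16451.5 mm.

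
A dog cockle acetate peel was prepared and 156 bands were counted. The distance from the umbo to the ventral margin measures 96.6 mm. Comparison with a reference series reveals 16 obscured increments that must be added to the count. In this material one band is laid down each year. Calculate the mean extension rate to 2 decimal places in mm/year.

After corrections the count is 156 + 16 = 172 bands.
Mean rate = 96.6 mm / 172 years ≈ 0.56 mm/year.

0.56 mm/year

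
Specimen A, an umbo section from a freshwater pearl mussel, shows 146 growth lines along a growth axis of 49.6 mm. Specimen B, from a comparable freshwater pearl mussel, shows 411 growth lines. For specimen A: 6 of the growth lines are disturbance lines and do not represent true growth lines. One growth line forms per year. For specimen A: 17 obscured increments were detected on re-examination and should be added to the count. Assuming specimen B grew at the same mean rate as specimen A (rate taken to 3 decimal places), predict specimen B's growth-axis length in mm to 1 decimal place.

Specimen A: after corrections the count is 146 − 6 + 17 = 157 growth lines.
A: Extension rate ≈ 49.6 / 157 = 0.316 mm per year.
Length of B = 0.316 × 411 = 129.9 mm.

129.9 mm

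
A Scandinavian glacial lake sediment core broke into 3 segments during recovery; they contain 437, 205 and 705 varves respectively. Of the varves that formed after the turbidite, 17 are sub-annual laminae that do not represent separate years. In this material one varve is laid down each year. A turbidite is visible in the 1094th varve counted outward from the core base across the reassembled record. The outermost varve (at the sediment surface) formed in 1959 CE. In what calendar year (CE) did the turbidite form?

1723 CE

Total varves = 437 + 205 + 705 = 1347.
The turbidite sits at varve 1094 from the core base, so 1347 − 1094 = 253 varves formed after it.
Removing the 17 false varves leaves 253 − 17 = 236 true varves beyond the turbidite.
1959 − 236 = 1723 CE.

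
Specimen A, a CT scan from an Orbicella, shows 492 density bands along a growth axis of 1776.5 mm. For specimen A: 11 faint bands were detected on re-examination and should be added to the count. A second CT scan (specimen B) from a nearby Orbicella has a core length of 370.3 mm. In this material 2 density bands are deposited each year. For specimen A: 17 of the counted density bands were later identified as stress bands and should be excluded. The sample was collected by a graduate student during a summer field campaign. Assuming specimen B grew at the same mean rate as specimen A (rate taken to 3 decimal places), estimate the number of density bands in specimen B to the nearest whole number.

101 density bands

Specimen A: adjusted count: 492 − 17 + 11 = 486 density bands.
Specimen A: dividing by 2 density bands per year: 486 / 2 = 243 years.
A: Extension rate ≈ 1776.5 / 243 = 7.311 mm per year.
For B, 370.3 / 7.311 = 50.65 years; at 2 density bands per year that is 50.65 × 2 ≈ 101 density bands.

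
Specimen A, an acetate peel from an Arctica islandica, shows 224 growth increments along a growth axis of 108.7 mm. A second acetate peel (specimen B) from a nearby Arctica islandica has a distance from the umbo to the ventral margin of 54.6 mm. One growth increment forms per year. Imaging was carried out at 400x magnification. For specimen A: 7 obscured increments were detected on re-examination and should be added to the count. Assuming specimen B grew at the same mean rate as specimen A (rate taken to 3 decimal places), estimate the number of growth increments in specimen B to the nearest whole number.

Specimen A: after corrections the count is 224 + 7 = 231 growth increments.
A: 108.7 mm over 231 years gives 108.7 / 231 ≈ 0.471 mm/year.
For B, 54.6 / 0.471 = 115.92 years ≈ 116 growth increments.

116 growth increments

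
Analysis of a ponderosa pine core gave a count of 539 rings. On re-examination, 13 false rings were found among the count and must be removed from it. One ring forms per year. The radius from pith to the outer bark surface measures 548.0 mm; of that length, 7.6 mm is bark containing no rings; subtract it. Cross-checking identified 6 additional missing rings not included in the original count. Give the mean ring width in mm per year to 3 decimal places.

1.016 mm per year

Correcting the raw count gives 539 − 13 + 6 = 532 true rings.
The growth record spans 548.0 − 7.6 = 540.4 mm.
Extension rate ≈ 540.4 / 532 = 1.016 mm per year.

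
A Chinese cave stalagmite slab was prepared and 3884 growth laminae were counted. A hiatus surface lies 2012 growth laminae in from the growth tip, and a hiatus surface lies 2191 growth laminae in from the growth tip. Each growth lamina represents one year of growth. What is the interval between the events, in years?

2191 − 2012 = 179 growth laminae lie between the two events.
One growth lamina per year makes the interval 179 years.

179 years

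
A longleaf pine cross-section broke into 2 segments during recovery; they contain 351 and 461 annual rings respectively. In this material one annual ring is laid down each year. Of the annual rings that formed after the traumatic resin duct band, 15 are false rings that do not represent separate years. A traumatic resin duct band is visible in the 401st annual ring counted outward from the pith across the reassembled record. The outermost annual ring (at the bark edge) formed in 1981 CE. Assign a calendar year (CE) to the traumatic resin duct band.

Total annual rings = 351 + 461 = 812.
812 − 401 = 411 annual rings lie beyond the traumatic resin duct band toward the bark edge.
411 − 15 false = 396 true annual rings after the traumatic resin duct band.
1981 − 396 = 1585 CE.

1585 CE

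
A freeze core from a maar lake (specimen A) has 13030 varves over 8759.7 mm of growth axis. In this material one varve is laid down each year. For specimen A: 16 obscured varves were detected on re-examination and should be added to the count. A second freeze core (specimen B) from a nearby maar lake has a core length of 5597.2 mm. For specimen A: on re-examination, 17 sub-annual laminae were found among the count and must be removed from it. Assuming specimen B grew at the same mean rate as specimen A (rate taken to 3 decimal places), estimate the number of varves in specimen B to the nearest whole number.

Specimen A: after corrections the count is 13030 − 17 + 16 = 13029 varves.
A: Extension rate ≈ 8759.7 / 13029 = 0.672 mm/year.
Specimen B: 5597.2 mm / 0.672 mm per year = 8329.17 years ≈ 8329 varves.

8329 varves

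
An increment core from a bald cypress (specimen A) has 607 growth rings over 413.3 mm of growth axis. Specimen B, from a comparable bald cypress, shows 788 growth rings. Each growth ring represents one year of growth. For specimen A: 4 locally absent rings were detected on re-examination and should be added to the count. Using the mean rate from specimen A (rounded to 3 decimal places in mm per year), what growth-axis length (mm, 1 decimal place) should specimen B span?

Specimen A: correcting the raw count gives 607 + 4 = 611 true growth rings.
A: Extension rate ≈ 413.3 / 611 = 0.676 mm/year.
For B, 0.676 mm/year × 788 years = 532.7 mm.

532.7 mm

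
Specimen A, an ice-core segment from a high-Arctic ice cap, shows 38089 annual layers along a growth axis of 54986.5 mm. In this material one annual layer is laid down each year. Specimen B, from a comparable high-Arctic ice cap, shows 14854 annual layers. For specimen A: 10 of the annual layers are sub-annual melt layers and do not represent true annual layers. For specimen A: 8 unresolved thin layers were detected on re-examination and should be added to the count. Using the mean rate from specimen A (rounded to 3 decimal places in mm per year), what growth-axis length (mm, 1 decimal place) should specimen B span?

21449.2 mm

Specimen A: adjusted count: 38089 − 10 + 8 = 38087 annual layers.
A: Extension rate ≈ 54986.5 / 38087 = 1.444 mm/year.
B's length ≈ 1.444 × 14854 = 21449.2 mm.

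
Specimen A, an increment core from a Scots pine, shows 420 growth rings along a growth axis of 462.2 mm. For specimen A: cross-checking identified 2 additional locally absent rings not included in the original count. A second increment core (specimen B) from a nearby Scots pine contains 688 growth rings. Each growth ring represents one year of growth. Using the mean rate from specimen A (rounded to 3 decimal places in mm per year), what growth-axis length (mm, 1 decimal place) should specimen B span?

753.4 mm

Specimen A: true growth ring count = 420 + 2 = 422.
A: Mean rate = 462.2 mm / 422 years ≈ 1.095 mm per year.
Length of B = 1.095 × 688 = 753.4 mm.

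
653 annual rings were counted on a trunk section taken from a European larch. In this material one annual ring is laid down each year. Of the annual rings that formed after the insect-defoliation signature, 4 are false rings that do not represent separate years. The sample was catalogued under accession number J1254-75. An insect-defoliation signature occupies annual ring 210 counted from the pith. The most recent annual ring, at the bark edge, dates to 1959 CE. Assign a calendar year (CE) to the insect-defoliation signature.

The insect-defoliation signature sits at annual ring 210 from the pith, so 653 − 210 = 443 annual rings formed after it.
Removing the 4 false annual rings leaves 443 − 4 = 439 true annual rings beyond the insect-defoliation signature.
The annual ring at the bark edge is 1959 CE, so the insect-defoliation signature dates to 1959 − 439 = 1520 CE.

1520 CE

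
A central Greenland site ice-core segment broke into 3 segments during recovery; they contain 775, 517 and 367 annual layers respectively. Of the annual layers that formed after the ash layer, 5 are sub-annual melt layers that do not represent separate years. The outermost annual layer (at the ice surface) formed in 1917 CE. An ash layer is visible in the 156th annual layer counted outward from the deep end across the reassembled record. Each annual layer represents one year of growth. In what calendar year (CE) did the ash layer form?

Total annual layers = 775 + 517 + 367 = 1659.
1659 − 156 = 1503 annual layers lie beyond the ash layer toward the ice surface.
Excluding 5 false annual layers: 1503 − 5 = 1498.
Counting back 1498 years from 1917 CE places the ash layer in 1917 − 1498 = 419 CE.

419 CE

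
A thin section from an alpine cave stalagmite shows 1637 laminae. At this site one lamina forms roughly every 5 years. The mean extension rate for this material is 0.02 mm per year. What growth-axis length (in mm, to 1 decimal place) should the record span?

Multiplying by 5 years per lamina: 1637 × 5 = 8185 years.
Predicted length = 0.02 mm/year × 8185 years = 163.7 mm.

163.7 mm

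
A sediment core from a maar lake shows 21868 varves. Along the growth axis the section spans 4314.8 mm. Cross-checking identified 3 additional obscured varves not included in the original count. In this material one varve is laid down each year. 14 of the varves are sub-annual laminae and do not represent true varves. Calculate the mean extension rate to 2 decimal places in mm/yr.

0.20 mm/yr

Adjusted count: 21868 − 14 + 3 = 21857 varves.
Extension rate ≈ 4314.8 / 21857 = 0.20 mm/yr.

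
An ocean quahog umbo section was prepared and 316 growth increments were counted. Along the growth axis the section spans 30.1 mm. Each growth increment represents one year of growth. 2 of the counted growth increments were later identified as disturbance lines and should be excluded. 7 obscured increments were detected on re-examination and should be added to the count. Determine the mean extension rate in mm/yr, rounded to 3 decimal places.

0.094 mm/yr

Adjusted count: 316 − 2 + 7 = 321 growth increments.
Mean rate = 30.1 mm / 321 years ≈ 0.094 mm/yr.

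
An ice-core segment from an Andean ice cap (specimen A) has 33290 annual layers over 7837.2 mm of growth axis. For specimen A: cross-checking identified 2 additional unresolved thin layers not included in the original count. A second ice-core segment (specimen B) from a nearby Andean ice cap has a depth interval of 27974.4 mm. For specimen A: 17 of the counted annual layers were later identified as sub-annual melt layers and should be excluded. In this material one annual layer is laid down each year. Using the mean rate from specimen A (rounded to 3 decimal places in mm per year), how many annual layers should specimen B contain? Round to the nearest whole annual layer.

Specimen A: adjusted count: 33290 − 17 + 2 = 33275 annual layers.
A: 7837.2 mm over 33275 years gives 7837.2 / 33275 ≈ 0.236 mm/year.
Specimen B: 27974.4 mm / 0.236 mm per year = 118535.59 years ≈ 118536 annual layers.

118536 annual layers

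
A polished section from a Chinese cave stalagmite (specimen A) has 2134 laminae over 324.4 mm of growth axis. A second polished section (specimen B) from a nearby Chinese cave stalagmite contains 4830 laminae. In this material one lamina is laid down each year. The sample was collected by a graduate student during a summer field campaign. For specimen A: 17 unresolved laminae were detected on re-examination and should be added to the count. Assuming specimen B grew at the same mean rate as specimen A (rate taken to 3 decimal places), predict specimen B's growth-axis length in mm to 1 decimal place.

729.3 mm

Specimen A: correcting the raw count gives 2134 + 17 = 2151 true laminae.
A: 324.4 mm over 2151 years gives 324.4 / 2151 ≈ 0.151 mm/yr.
Length of B = 0.151 × 4830 = 729.3 mm.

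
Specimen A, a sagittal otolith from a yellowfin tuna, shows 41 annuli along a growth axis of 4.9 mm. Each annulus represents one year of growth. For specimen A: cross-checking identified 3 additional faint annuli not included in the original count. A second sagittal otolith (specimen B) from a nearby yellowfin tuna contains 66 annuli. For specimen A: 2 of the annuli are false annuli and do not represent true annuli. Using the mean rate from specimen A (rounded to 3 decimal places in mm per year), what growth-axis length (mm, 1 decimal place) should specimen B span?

Specimen A: true annulus count = 41 − 2 + 3 = 42.
A: Mean rate = 4.9 mm / 42 years ≈ 0.117 mm per year.
For B, 0.117 mm/year × 66 years = 7.7 mm.

7.7 mm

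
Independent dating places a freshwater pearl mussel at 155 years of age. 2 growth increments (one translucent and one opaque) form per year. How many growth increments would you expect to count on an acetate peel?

155 years at 2 growth increments per year gives 155 × 2 = 310 growth increments.
So 310 growth increments should be present.

310 growth increments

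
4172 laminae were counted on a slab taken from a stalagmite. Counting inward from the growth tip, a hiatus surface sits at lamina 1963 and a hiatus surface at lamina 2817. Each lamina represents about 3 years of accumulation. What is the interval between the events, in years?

2562 years

Separation: 2817 − 1963 = 854 laminae.
854 laminae at 3 years each span 854 × 3 = 2562 years.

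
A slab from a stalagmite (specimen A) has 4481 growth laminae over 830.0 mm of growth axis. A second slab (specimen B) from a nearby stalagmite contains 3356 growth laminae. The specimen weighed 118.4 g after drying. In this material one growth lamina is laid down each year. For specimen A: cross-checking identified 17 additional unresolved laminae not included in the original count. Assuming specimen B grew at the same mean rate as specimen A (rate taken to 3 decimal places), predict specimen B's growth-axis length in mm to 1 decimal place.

620.9 mm

Specimen A: after corrections the count is 4481 + 17 = 4498 growth laminae.
A: Mean rate = 830.0 mm / 4498 years ≈ 0.185 mm/year.
B's length ≈ 0.185 × 3356 = 620.9 mm.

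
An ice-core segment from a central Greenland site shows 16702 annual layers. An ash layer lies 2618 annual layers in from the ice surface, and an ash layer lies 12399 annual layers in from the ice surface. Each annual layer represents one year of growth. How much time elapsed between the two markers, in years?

Separation: 12399 − 2618 = 9781 annual layers.
That is 9781 years at one annual layer per year.

9781 yr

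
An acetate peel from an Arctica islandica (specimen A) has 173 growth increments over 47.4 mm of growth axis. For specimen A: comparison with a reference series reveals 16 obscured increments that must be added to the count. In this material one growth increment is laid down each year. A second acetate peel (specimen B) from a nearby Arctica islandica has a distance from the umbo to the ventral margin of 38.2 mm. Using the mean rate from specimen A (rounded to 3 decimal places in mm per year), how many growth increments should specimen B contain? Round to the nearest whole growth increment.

Specimen A: after corrections the count is 173 + 16 = 189 growth increments.
A: Extension rate ≈ 47.4 / 189 = 0.251 mm/yr.
For B, 38.2 / 0.251 = 152.19 years ≈ 152 growth increments.

152 growth increments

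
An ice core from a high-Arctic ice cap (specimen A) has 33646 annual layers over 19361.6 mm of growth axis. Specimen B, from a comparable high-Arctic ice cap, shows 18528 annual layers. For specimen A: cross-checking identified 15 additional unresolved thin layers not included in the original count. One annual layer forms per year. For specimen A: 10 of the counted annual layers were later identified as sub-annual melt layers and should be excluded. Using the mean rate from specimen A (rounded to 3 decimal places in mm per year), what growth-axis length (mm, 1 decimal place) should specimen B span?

10653.6 mm

Specimen A: adjusted count: 33646 − 10 + 15 = 33651 annual layers.
A: 19361.6 mm over 33651 years gives 19361.6 / 33651 ≈ 0.575 mm per year.
B's length ≈ 0.575 × 18528 = 10653.6 mm.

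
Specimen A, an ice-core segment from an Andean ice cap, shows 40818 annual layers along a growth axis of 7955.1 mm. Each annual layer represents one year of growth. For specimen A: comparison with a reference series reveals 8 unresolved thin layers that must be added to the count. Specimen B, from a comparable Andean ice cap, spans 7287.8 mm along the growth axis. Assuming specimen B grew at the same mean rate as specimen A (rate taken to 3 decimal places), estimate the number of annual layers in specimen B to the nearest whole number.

Specimen A: adjusted count: 40818 + 8 = 40826 annual layers.
A: 7955.1 mm over 40826 years gives 7955.1 / 40826 ≈ 0.195 mm/year.
Specimen B: 7287.8 mm / 0.195 mm per year = 37373.33 years ≈ 37373 annual layers.

37373 annual layers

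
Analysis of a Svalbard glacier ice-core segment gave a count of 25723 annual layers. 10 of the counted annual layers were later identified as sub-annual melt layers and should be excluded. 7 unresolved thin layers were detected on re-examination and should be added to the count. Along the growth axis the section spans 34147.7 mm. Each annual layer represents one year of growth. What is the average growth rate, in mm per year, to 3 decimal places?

1.328 mm per year

True annual layer count = 25723 − 10 + 7 = 25720.
Extension rate ≈ 34147.7 / 25720 = 1.328 mm per year.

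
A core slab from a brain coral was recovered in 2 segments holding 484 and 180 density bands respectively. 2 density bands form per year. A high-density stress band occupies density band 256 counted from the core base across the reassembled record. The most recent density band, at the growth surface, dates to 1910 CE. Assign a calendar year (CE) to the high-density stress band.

Total density bands = 484 + 180 = 664.
Between density band 256 and the growth surface there are 664 − 256 = 408 density bands.
408 density bands at 2 per year is 408 / 2 = 204 years.
The density band at the growth surface is 1910 CE, so the high-density stress band dates to 1910 − 204 = 1706 CE.

1706 CE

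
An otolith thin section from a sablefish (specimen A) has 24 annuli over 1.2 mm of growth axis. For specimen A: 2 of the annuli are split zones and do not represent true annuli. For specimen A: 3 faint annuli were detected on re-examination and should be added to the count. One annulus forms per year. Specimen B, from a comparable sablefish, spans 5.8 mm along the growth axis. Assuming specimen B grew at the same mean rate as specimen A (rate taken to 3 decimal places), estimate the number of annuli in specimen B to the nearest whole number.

121 annuli

Specimen A: correcting the raw count gives 24 − 2 + 3 = 25 true annuli.
A: Mean rate = 1.2 mm / 25 years ≈ 0.048 mm/yr.
Specimen B: 5.8 mm / 0.048 mm per year = 120.83 years ≈ 121 annuli.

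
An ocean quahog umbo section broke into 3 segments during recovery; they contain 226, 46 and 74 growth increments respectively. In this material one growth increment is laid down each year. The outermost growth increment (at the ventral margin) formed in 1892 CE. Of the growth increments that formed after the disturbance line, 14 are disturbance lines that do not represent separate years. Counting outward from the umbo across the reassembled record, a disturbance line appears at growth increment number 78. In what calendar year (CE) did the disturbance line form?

Total growth increments = 226 + 46 + 74 = 346.
The disturbance line sits at growth increment 78 from the umbo, so 346 − 78 = 268 growth increments formed after it.
Removing the 14 false growth increments leaves 268 − 14 = 254 true growth increments beyond the disturbance line.
Counting back 254 years from 1892 CE places the disturbance line in 1892 − 254 = 1638 CE.

1638 CE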